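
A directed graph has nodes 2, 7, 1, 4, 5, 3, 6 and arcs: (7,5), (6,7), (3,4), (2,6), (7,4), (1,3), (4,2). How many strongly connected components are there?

4

{2, 4, 6, 7} are all mutually reachable — one SCC of size 4.
{3} is an SCC by itself.
{5} is an SCC by itself.
{1} is an SCC by itself.
That gives 4 strongly connected components.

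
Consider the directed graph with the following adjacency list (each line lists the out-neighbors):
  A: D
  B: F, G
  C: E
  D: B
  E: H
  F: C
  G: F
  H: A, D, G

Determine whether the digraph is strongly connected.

From D we can reach every vertex (A, B, C, D, E, F, G, H), and every vertex can reach D (A, B, C, D, E, F, G, H). So the whole graph is one strongly connected component.

Yes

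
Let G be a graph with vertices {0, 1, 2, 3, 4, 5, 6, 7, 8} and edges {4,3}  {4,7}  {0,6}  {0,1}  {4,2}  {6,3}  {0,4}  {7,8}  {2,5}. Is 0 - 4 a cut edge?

After removing 0 - 4, the path 0-6-3-4 still connects them, so the edge is not a bridge.

No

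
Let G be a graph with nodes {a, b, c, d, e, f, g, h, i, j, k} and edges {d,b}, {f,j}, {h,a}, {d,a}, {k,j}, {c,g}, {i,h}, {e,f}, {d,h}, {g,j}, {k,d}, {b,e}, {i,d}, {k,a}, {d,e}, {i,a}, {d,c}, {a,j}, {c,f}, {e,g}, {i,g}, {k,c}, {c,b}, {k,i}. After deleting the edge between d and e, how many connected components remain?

d and e are still connected via d-b-e, so the component count stays at 1.

1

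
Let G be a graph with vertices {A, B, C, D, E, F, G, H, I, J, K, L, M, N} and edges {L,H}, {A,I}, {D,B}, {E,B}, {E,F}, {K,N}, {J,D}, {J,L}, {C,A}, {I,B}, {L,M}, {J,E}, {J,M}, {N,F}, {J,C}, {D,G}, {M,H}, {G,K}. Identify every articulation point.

Removing J increases the component count from 1 to 2, so J is a cut vertex.
By contrast removing D leaves 1 component; it is not a cut vertex. No other vertex is a cut vertex either.

J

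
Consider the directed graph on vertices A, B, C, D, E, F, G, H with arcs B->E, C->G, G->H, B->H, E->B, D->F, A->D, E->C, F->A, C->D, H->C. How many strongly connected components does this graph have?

3

{C, G, H} are all mutually reachable — one SCC of size 3.
{A, D, F} are all mutually reachable — one SCC of size 3.
{B, E} are all mutually reachable — one SCC of size 2.
That gives 3 strongly connected components.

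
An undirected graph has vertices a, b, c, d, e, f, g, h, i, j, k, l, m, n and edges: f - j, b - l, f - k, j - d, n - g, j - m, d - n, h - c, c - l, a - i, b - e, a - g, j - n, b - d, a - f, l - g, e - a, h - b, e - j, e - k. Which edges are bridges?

a-i, j-m

The edges on the cycle h-c-l-b-h are not bridges since each lies on that cycle.
But removing a - i disconnects a from i; removing j - m disconnects j from m — these are bridges.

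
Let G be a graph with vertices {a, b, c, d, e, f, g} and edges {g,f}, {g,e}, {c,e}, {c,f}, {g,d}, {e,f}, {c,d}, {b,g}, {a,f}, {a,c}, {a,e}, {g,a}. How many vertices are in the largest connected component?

7

Starting from a we can reach a, b, c, d, e, f, g. That is one component of size 7.
The largest has 7 vertices.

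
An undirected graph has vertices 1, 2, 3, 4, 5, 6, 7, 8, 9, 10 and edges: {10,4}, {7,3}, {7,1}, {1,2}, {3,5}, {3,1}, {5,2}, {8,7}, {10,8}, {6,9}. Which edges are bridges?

The edges on the cycle 7-3-1-7 are not bridges since each lies on that cycle.
But removing 6 - 9 disconnects 6 from 9; removing 10 - 8 disconnects 10 from 8; removing 10 - 4 disconnects 10 from 4; removing 8 - 7 disconnects 8 from 7 — these are bridges.

10-4, 10-8, 6-9, 7-8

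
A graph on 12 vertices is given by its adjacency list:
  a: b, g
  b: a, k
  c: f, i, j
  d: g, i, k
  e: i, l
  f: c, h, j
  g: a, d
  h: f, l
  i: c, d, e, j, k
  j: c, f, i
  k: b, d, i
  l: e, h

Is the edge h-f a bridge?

After removing h-f, the path h-l-e-i-c-f still connects them, so the edge is not a bridge.

No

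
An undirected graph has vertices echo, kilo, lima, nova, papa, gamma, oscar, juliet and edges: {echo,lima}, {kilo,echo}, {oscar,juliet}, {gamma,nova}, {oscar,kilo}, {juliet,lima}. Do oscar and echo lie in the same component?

Yes

From oscar we can reach echo, kilo, lima, oscar, juliet, which includes echo.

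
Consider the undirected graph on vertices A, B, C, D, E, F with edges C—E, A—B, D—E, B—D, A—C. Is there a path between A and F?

The component containing A is {A, B, C, D, E}, and F is not in it.

No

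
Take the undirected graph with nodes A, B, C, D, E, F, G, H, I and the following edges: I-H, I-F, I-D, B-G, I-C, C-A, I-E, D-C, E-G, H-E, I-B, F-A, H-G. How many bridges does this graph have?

The edges on the cycle I-H-E-I are not bridges since each lies on that cycle.
Every edge lies on some cycle, so there are no bridges.

0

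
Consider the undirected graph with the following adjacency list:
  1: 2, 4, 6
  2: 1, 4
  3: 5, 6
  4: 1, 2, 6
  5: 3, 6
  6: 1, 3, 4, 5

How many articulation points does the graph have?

Removing 6 increases the component count from 1 to 2, so 6 is a cut vertex.
By contrast removing 5 leaves 1 component; it is not a cut vertex. No other vertex is a cut vertex either.

1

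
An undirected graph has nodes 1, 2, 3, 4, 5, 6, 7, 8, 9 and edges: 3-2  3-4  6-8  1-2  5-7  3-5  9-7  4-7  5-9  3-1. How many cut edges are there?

1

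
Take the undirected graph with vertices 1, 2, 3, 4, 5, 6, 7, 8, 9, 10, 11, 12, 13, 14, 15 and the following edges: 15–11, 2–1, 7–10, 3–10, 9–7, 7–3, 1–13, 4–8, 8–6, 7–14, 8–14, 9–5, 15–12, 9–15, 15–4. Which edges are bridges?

The edges on the cycle 9-15-4-8-14-7-9 are not bridges since each lies on that cycle.
But removing 5–9 disconnects 5 from 9; removing 1–13 disconnects 1 from 13; removing 8–6 disconnects 8 from 6; removing 11–15 disconnects 11 from 15 — these are bridges.
In total 6 edges are bridges.

1-13, 1-2, 11-15, 12-15, 5-9, 6-8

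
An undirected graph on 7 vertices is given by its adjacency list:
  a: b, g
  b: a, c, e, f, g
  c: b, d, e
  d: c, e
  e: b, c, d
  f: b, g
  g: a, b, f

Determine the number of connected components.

1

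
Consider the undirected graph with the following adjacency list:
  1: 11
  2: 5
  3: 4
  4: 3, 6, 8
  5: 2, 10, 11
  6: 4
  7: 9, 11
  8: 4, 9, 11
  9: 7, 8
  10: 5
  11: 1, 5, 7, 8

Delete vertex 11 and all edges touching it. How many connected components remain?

With 11 gone, the remaining components are: {1}; {2, 5, 10}; {3, 4, 6, 7, 8, 9}.
That is 3 components.

3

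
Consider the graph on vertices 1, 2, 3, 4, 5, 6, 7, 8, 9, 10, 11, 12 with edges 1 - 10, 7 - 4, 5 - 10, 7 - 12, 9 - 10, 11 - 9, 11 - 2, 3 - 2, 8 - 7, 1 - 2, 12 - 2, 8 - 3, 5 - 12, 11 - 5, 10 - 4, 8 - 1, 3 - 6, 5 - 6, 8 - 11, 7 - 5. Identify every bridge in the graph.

The edges on the cycle 8-11-9-10-5-7-8 are not bridges since each lies on that cycle.
Every edge lies on some cycle, so there are no bridges.

none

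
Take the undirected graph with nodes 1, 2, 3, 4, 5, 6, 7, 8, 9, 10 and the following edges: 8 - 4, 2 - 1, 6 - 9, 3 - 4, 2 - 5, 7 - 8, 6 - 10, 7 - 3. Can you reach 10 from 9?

From 9 we can reach 6, 9, 10, which includes 10.

Yes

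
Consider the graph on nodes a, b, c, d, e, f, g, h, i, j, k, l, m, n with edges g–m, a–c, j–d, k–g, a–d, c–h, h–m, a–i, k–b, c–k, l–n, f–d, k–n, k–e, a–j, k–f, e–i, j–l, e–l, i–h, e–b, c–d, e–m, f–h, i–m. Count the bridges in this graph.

0

The edges on the cycle a-j-l-n-k-c-a are not bridges since each lies on that cycle.
Every edge lies on some cycle, so there are no bridges.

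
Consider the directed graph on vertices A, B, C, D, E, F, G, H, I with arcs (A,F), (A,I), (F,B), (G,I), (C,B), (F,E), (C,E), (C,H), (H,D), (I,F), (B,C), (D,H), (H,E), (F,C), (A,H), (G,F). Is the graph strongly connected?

There is no directed path from H to F, so the graph is not strongly connected.

No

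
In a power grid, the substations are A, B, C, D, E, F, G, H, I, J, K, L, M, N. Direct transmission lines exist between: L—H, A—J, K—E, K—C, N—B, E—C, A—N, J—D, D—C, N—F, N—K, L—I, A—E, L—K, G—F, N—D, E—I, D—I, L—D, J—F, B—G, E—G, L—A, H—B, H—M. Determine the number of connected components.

Starting from A we can reach A, B, C, D, E, F, G, H, I, J, K, L, M, N. That is one component of size 14.
Total: 1 component.

1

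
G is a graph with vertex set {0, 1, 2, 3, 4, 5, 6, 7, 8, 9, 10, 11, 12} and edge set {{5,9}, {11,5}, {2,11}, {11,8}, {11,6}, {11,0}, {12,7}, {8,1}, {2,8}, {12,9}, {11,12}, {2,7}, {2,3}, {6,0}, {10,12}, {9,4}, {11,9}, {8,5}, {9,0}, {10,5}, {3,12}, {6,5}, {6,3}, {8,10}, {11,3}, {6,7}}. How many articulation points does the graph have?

2

Removing 8 increases the component count from 1 to 2, so 8 is a cut vertex.
Removing 9 increases the component count from 1 to 2, so 9 is a cut vertex.
By contrast removing 7 leaves 1 component; it is not a cut vertex. No other vertex is a cut vertex either.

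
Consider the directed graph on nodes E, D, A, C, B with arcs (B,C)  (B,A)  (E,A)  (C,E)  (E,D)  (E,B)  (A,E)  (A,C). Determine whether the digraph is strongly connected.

There is no directed path from D to A, so the graph is not strongly connected.

No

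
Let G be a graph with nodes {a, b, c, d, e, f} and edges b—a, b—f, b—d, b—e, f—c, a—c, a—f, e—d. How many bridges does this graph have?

The edges on the cycle b-e-d-b are not bridges since each lies on that cycle.
Every edge lies on some cycle, so there are no bridges.

0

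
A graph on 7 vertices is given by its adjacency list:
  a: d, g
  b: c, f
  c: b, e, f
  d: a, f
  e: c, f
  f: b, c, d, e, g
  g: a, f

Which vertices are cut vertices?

Removing f increases the component count from 1 to 2, so f is a cut vertex.
By contrast removing b leaves 1 component; it is not a cut vertex. No other vertex is a cut vertex either.

f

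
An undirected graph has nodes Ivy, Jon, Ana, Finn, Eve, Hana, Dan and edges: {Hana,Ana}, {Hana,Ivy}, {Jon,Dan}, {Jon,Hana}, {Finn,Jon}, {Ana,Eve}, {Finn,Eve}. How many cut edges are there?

2

The edges on the cycle Finn-Jon-Hana-Ana-Eve-Finn are not bridges since each lies on that cycle.
But removing Jon–Dan disconnects Jon from Dan; removing Hana–Ivy disconnects Hana from Ivy — these are bridges.
That makes 2 bridges.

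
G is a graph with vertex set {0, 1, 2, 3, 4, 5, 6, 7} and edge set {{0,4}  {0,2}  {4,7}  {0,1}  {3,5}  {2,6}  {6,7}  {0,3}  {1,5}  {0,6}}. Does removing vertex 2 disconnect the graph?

Deleting 2 leaves 1 component (was 1) (its neighbors 0, 6 remain connected to each other), so 2 is not a cut vertex.

No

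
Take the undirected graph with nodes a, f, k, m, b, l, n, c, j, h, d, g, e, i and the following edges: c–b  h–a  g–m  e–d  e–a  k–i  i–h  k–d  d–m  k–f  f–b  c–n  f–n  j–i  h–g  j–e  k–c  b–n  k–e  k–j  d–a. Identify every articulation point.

k

Removing k increases the component count from 2 to 3, so k is a cut vertex.
By contrast removing n leaves 2 components; it is not a cut vertex. No other vertex is a cut vertex either.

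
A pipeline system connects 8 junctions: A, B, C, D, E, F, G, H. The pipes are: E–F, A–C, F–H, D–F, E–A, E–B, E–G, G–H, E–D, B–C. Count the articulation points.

Removing E increases the component count from 1 to 2, so E is a cut vertex.
By contrast removing C leaves 1 component; it is not a cut vertex. No other vertex is a cut vertex either.

1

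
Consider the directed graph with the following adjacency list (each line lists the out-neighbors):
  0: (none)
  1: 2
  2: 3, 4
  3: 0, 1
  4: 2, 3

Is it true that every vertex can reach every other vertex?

No

There is no directed path from 0 to 2, so the graph is not strongly connected.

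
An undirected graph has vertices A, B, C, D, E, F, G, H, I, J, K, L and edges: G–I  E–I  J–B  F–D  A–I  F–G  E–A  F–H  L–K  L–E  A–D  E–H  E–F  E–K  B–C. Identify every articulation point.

Removing B increases the component count from 2 to 3, so B is a cut vertex.
Removing E increases the component count from 2 to 3, so E is a cut vertex.
By contrast removing I leaves 2 components; it is not a cut vertex. No other vertex is a cut vertex either.

B, E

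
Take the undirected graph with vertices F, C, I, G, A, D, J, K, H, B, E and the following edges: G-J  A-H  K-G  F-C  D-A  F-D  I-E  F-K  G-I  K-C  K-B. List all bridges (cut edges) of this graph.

A-D, A-H, B-K, D-F, E-I, G-I, G-J, G-K

The edges on the cycle F-K-C-F are not bridges since each lies on that cycle.
But removing K-B disconnects K from B; removing F-D disconnects F from D; removing I-G disconnects I from G; removing I-E disconnects I from E — these are bridges.
In total 8 edges are bridges.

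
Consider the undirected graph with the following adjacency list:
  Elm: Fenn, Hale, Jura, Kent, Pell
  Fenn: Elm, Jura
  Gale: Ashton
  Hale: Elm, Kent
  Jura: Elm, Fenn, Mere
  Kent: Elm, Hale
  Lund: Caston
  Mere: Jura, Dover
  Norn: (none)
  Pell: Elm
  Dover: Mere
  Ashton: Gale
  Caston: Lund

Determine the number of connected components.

4

Norn is isolated — a component by itself.
Starting from Gale we can reach Gale, Ashton. That is one component of size 2.
Starting from Lund we can reach Lund, Caston. That is one component of size 2.
Starting from Elm we can reach Elm, Fenn, Hale, Jura, Kent, Mere, Pell, Dover. That is one component of size 8.
Total: 4 components.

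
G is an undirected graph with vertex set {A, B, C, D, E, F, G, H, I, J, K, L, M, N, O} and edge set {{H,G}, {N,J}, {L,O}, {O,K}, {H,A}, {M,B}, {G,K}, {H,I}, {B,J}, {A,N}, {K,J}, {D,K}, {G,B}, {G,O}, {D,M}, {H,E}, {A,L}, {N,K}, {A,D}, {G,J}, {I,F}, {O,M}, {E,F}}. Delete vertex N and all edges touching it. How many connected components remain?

2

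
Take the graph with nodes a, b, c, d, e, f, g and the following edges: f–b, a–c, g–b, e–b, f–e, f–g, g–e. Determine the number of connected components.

3

d is isolated — a component by itself.
Starting from a we can reach a, c. That is one component of size 2.
Starting from b we can reach b, e, f, g. That is one component of size 4.
Total: 3 components.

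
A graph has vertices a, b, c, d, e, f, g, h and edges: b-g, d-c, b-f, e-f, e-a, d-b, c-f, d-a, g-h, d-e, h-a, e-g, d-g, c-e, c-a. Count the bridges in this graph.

The edges on the cycle d-b-f-e-c-d are not bridges since each lies on that cycle.
Every edge lies on some cycle, so there are no bridges.

0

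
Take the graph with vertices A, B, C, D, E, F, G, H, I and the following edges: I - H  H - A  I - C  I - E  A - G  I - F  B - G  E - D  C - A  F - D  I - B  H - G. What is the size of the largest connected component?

Starting from A we can reach A, B, C, D, E, F, G, H, I. That is one component of size 9.
The largest has 9 vertices.

9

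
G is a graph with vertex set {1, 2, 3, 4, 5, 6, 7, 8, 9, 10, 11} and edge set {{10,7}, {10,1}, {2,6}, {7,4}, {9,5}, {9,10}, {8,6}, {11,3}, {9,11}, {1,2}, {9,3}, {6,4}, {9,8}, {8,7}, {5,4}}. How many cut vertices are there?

Removing 9 increases the component count from 1 to 2, so 9 is a cut vertex.
By contrast removing 8 leaves 1 component; it is not a cut vertex. No other vertex is a cut vertex either.

1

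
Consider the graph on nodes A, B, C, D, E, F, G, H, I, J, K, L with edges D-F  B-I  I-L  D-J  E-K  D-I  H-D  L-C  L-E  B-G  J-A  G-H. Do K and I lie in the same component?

Yes

From K we can reach A, B, C, D, E, F, G, H, I, J, K, L, which includes I.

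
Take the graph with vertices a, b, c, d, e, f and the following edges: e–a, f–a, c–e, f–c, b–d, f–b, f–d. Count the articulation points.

Removing f increases the component count from 1 to 2, so f is a cut vertex.
By contrast removing b leaves 1 component; it is not a cut vertex. No other vertex is a cut vertex either.

1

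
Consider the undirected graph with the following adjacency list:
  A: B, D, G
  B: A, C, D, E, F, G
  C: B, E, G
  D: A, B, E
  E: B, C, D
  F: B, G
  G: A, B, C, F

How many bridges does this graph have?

0

The edges on the cycle E-C-G-F-B-D-E are not bridges since each lies on that cycle.
Every edge lies on some cycle, so there are no bridges.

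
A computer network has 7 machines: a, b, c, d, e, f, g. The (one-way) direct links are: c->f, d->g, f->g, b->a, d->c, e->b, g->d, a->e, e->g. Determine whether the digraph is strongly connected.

There is no directed path from g to e, so the graph is not strongly connected.

No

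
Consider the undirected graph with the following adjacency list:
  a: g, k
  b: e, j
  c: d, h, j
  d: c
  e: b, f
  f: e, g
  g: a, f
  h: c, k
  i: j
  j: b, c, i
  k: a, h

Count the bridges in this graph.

2

The edges on the cycle g-f-e-b-j-c-h-k-a-g are not bridges since each lies on that cycle.
But removing i-j disconnects i from j; removing d-c disconnects d from c — these are bridges.
That makes 2 bridges.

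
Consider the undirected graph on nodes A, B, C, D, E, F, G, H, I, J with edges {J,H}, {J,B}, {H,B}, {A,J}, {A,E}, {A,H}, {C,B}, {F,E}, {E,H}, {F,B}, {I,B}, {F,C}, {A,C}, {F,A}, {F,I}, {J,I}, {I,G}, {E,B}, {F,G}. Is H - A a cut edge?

After removing H - A, the path H-E-A still connects them, so the edge is not a bridge.

No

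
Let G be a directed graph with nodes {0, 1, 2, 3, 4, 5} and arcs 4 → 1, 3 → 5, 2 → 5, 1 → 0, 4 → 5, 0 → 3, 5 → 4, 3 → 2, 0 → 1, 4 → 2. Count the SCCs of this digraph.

1

{0, 1, 2, 3, 4, 5} are all mutually reachable — one SCC of size 6.
That gives 1 strongly connected component.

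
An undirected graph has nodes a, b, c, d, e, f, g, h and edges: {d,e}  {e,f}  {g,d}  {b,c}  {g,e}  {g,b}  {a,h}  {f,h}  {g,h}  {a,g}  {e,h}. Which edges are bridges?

b-c, b-g

The edges on the cycle g-d-e-f-h-g are not bridges since each lies on that cycle.
But removing c-b disconnects c from b; removing g-b disconnects g from b — these are bridges.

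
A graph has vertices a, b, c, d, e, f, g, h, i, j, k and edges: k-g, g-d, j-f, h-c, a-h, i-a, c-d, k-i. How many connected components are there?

b is isolated — a component by itself.
e is isolated — a component by itself.
Starting from f we can reach f, j. That is one component of size 2.
Starting from a we can reach a, c, d, g, h, i, k. That is one component of size 7.
Total: 4 components.

4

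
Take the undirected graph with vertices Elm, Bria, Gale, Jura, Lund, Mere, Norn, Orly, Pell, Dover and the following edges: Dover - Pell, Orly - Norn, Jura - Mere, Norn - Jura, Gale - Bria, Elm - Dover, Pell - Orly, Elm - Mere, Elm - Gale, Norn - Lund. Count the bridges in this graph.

The edges on the cycle Elm-Dover-Pell-Orly-Norn-Jura-Mere-Elm are not bridges since each lies on that cycle.
But removing Elm - Gale disconnects Elm from Gale; removing Lund - Norn disconnects Lund from Norn; removing Bria - Gale disconnects Bria from Gale — these are bridges.
That makes 3 bridges.

3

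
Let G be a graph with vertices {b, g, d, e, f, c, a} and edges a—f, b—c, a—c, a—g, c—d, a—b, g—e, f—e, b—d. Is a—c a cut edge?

No

After removing a—c, the path a-b-c still connects them, so the edge is not a bridge.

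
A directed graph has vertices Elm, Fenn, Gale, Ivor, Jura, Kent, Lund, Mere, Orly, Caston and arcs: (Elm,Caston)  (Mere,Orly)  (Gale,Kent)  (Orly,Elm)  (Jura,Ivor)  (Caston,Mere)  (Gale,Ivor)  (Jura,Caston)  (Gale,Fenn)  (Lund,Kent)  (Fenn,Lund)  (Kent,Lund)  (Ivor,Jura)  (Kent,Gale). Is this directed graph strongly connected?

No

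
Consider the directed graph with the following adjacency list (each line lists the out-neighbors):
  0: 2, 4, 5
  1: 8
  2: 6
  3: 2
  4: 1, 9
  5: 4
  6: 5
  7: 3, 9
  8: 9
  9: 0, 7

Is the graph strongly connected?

Yes

From 0 we can reach every vertex (0, 1, 2, 3, 4, 5, 6, 7, 8, 9), and every vertex can reach 0 (0, 1, 2, 3, 4, 5, 6, 7, 8, 9). So the whole graph is one strongly connected component.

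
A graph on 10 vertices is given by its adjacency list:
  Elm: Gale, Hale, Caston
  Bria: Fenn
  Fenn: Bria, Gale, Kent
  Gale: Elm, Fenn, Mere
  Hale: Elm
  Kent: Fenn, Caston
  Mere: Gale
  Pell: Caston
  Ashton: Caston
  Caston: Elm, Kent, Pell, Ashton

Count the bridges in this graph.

5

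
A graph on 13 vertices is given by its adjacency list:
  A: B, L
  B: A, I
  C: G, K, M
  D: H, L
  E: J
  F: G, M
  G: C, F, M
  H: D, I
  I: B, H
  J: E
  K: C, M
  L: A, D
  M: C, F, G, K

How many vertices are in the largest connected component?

6

Starting from E we can reach E, J. That is one component of size 2.
Starting from C we can reach C, F, G, K, M. That is one component of size 5.
Starting from A we can reach A, B, D, H, I, L. That is one component of size 6.
The largest has 6 vertices.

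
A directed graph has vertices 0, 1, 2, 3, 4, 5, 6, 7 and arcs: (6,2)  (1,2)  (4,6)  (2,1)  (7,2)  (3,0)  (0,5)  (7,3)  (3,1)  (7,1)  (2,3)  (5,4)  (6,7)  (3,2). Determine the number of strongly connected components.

1

{0, 1, 2, 3, 4, 5, 6, 7} are all mutually reachable — one SCC of size 8.
That gives 1 strongly connected component.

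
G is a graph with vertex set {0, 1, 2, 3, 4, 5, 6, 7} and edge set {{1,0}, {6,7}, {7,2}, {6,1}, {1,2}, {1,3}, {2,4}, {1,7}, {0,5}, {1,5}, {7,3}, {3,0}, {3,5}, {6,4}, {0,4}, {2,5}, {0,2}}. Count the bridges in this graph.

0

The edges on the cycle 1-7-3-1 are not bridges since each lies on that cycle.
Every edge lies on some cycle, so there are no bridges.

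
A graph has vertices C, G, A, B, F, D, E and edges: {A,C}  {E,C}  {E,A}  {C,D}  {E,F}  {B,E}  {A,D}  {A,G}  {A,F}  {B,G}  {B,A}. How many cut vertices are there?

0

Removing B, for instance, still leaves 1 component. No single vertex removal increases the component count — the graph has no articulation points.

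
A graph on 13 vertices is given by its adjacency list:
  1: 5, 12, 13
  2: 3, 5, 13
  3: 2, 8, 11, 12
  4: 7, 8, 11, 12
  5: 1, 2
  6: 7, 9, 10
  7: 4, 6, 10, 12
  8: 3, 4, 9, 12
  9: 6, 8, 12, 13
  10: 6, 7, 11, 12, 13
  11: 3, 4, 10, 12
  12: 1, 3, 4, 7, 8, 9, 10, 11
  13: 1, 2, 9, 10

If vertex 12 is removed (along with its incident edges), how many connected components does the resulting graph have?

With 12 gone, the remaining components are: {1, 2, 3, 4, 5, 6, 7, 8, 9, 10, 11, 13}.
That is 1 component.

1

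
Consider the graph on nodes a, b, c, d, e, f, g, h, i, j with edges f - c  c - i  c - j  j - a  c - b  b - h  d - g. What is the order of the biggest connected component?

7

e is isolated — a component by itself.
Starting from d we can reach d, g. That is one component of size 2.
Starting from a we can reach a, b, c, f, h, i, j. That is one component of size 7.
The largest has 7 vertices.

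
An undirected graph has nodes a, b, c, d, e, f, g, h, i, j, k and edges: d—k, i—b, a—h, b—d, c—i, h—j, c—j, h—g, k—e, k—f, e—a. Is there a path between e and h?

Yes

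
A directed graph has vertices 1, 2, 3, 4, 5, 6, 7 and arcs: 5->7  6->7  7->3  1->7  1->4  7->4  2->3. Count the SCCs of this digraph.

7

{5} is an SCC by itself.
{4} is an SCC by itself.
{2} is an SCC by itself.
{3} is an SCC by itself.
{6} is an SCC by itself.
(and 2 more singleton SCCs)
That gives 7 strongly connected components.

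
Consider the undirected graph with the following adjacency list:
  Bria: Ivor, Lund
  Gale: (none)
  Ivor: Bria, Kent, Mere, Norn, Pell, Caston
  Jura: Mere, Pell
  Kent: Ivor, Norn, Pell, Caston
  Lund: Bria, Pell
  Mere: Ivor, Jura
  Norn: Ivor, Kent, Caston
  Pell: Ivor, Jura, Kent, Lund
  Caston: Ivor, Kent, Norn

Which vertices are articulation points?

none

Removing Caston, for instance, still leaves 2 components. No single vertex removal increases the component count — the graph has no articulation points.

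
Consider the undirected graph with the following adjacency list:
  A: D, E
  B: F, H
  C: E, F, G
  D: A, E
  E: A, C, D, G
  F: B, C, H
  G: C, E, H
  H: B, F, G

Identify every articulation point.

Removing E increases the component count from 1 to 2, so E is a cut vertex.
By contrast removing A leaves 1 component; it is not a cut vertex. No other vertex is a cut vertex either.

E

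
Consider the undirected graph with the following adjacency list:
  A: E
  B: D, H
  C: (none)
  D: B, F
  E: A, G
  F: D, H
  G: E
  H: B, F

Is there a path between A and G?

Yes

From A we can reach A, E, G, which includes G.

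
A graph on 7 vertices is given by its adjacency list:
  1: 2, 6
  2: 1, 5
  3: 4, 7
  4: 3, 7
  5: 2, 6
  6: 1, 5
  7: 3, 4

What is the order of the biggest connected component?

4

Starting from 3 we can reach 3, 4, 7. That is one component of size 3.
Starting from 1 we can reach 1, 2, 5, 6. That is one component of size 4.
The largest has 4 vertices.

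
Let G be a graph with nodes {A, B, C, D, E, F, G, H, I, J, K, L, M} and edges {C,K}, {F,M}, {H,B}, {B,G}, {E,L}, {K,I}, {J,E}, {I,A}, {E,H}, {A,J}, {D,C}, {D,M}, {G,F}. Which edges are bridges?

E-L

The edges on the cycle D-C-K-I-A-J-E-H-B-G-F-M-D are not bridges since each lies on that cycle.
But removing L–E disconnects L from E — this is a bridge.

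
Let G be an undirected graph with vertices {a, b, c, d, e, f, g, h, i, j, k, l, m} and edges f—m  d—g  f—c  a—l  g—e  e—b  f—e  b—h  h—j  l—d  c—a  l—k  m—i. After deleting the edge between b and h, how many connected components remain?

2

Before removal there is 1 component.
b—h is a bridge — removing it separates b's side from h's side.
After removal: 2 components.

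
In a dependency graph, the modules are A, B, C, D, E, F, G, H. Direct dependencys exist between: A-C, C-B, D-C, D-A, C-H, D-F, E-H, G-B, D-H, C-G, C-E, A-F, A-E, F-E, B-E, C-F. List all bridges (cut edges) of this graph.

The edges on the cycle A-C-F-A are not bridges since each lies on that cycle.
Every edge lies on some cycle, so there are no bridges.

none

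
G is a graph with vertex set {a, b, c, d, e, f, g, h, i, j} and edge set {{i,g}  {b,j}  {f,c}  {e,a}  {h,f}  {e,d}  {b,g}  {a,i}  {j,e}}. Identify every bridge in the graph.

The edges on the cycle b-j-e-a-i-g-b are not bridges since each lies on that cycle.
But removing f—c disconnects f from c; removing f—h disconnects f from h; removing e—d disconnects e from d — these are bridges.

c-f, d-e, f-h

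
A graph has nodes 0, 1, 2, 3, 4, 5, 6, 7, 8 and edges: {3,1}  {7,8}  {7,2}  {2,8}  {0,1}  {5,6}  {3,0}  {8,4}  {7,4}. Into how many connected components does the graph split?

Starting from 5 we can reach 5, 6. That is one component of size 2.
Starting from 0 we can reach 0, 1, 3. That is one component of size 3.
Starting from 2 we can reach 2, 4, 7, 8. That is one component of size 4.
Total: 3 components.

3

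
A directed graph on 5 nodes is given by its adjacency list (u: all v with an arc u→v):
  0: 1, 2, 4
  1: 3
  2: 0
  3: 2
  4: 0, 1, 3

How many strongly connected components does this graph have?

{0, 1, 2, 3, 4} are all mutually reachable — one SCC of size 5.
That gives 1 strongly connected component.

1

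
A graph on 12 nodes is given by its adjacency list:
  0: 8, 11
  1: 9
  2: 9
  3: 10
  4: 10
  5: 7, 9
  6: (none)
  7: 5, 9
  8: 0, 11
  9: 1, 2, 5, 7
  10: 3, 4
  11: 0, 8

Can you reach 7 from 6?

The component containing 6 is {6}, and 7 is not in it.

No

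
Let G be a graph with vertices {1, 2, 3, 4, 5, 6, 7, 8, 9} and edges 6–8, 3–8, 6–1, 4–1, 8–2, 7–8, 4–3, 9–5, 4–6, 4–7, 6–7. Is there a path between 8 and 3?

Yes

From 8 we can reach 1, 2, 3, 4, 6, 7, 8, which includes 3.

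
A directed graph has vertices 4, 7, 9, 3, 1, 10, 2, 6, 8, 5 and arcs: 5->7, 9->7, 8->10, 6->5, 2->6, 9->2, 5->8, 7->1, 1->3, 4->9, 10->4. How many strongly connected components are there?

{2, 4, 5, 6, 8, 9, 10} are all mutually reachable — one SCC of size 7.
{7} is an SCC by itself.
{3} is an SCC by itself.
{1} is an SCC by itself.
That gives 4 strongly connected components.

4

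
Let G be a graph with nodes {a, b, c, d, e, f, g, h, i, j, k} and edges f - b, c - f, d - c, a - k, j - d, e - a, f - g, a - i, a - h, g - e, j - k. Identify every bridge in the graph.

a-h, a-i, b-f

The edges on the cycle j-d-c-f-g-e-a-k-j are not bridges since each lies on that cycle.
But removing b - f disconnects b from f; removing h - a disconnects h from a; removing i - a disconnects i from a — these are bridges.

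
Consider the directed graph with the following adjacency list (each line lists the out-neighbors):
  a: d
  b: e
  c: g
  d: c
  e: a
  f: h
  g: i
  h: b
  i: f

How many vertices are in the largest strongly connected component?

{a, b, c, d, e, f, g, h, i} are all mutually reachable — one SCC of size 9.
The largest has 9 vertices.

9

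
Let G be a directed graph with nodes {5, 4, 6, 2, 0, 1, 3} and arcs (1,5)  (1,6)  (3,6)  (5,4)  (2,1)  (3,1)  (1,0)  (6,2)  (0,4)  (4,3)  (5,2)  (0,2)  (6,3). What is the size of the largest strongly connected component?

{0, 1, 2, 3, 4, 5, 6} are all mutually reachable — one SCC of size 7.
The largest has 7 vertices.

7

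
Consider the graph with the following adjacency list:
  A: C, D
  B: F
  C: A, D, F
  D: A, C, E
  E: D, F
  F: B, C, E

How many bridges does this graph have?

1

The edges on the cycle C-A-D-C are not bridges since each lies on that cycle.
But removing B-F disconnects B from F — this is a bridge.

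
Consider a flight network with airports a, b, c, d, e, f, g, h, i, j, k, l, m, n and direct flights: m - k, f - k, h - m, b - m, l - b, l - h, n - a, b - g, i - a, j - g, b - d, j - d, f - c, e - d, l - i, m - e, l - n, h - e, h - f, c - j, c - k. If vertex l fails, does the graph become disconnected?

Yes

Deleting l raises the number of components from 1 to 2, so l is a cut vertex.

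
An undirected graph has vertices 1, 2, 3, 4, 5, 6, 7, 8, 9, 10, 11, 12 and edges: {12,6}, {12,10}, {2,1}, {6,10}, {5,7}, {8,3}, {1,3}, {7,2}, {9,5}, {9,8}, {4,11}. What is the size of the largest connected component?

7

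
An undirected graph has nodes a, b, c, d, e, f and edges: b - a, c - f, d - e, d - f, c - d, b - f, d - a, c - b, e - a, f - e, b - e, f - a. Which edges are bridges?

none

The edges on the cycle c-b-f-c are not bridges since each lies on that cycle.
Every edge lies on some cycle, so there are no bridges.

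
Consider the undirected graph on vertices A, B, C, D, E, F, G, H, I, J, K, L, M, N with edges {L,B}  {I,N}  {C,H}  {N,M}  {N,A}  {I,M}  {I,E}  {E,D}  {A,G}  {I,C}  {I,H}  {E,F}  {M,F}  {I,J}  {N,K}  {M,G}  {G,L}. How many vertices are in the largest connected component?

14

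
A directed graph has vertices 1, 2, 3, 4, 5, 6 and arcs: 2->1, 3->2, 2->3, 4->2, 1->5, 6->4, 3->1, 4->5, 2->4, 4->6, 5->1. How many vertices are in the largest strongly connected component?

4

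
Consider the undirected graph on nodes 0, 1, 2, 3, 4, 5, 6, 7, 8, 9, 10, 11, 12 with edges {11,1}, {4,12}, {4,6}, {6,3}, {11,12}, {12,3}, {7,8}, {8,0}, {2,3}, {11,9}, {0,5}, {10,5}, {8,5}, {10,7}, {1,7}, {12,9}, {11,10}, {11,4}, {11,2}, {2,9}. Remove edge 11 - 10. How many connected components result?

11 and 10 are still connected via 11-1-7-10, so the component count stays at 1.

1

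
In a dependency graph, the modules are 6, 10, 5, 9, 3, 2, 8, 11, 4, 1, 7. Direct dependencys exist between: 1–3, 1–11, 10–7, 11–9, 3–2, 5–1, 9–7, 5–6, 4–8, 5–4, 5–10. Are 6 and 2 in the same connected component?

From 6 we can reach 1, 2, 3, 4, 5, 6, 7, 8, 9, 10, 11, which includes 2.

Yes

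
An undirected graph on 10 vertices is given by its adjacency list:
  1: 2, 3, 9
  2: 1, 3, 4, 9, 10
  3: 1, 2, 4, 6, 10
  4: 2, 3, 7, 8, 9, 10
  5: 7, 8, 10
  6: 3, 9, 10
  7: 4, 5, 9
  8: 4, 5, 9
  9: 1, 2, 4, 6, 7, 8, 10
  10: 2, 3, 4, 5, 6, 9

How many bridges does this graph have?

The edges on the cycle 6-9-8-4-10-3-6 are not bridges since each lies on that cycle.
Every edge lies on some cycle, so there are no bridges.

0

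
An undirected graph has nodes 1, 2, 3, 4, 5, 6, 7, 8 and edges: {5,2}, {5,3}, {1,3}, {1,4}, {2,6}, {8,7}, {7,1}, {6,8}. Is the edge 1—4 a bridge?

Removing 1—4 leaves no path between 1 and 4: the component count goes from 1 to 2. So it is a bridge.

Yes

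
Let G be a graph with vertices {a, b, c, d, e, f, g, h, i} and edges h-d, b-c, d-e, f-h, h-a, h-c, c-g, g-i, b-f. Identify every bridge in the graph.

a-h, c-g, d-e, d-h, g-i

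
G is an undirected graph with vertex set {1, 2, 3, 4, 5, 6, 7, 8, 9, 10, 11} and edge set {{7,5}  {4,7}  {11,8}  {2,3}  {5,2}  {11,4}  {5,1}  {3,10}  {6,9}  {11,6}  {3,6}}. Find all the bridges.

The edges on the cycle 11-4-7-5-2-3-6-11 are not bridges since each lies on that cycle.
But removing 9—6 disconnects 9 from 6; removing 3—10 disconnects 3 from 10; removing 1—5 disconnects 1 from 5; removing 11—8 disconnects 11 from 8 — these are bridges.

1-5, 10-3, 11-8, 6-9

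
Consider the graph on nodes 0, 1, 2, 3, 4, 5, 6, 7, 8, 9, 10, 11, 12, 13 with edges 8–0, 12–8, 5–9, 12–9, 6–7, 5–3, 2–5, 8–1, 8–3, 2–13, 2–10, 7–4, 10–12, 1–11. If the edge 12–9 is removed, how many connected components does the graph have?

2

12 and 9 are still connected via 12-10-2-5-9, so the component count stays at 2.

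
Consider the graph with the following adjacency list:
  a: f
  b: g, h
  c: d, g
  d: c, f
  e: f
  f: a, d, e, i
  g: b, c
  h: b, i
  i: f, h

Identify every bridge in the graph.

The edges on the cycle g-c-d-f-i-h-b-g are not bridges since each lies on that cycle.
But removing a-f disconnects a from f; removing f-e disconnects f from e — these are bridges.

a-f, e-f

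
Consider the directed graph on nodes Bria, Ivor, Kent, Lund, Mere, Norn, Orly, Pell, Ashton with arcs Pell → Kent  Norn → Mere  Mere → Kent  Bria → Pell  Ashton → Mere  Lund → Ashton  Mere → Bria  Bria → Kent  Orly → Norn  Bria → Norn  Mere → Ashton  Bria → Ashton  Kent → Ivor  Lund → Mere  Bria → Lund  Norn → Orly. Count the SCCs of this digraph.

{Bria, Lund, Mere, Norn, Orly, Ashton} are all mutually reachable — one SCC of size 6.
{Pell} is an SCC by itself.
{Kent} is an SCC by itself.
{Ivor} is an SCC by itself.
That gives 4 strongly connected components.

4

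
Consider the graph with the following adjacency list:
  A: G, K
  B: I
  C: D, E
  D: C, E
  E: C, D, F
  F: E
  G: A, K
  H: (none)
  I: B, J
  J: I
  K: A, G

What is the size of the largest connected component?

4

H is isolated — a component by itself.
Starting from B we can reach B, I, J. That is one component of size 3.
Starting from A we can reach A, G, K. That is one component of size 3.
Starting from C we can reach C, D, E, F. That is one component of size 4.
The largest has 4 vertices.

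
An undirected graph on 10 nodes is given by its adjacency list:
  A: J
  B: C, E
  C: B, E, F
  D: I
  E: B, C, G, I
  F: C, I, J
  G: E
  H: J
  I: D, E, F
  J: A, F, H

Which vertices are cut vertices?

Removing E increases the component count from 1 to 2, so E is a cut vertex.
Removing F increases the component count from 1 to 2, so F is a cut vertex.
Removing I increases the component count from 1 to 2, so I is a cut vertex.
Likewise J is a cut vertex.
By contrast removing B leaves 1 component; it is not a cut vertex. No other vertex is a cut vertex either.

E, F, I, J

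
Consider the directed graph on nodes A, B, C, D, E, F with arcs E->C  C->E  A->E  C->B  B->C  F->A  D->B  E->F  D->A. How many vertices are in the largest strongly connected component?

{A, B, C, E, F} are all mutually reachable — one SCC of size 5.
{D} is an SCC by itself.
The largest has 5 vertices.

5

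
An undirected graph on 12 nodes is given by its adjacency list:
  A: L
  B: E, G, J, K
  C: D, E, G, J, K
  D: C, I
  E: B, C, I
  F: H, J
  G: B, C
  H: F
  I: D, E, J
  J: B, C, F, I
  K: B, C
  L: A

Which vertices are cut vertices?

F, J

Removing F increases the component count from 2 to 3, so F is a cut vertex.
Removing J increases the component count from 2 to 3, so J is a cut vertex.
By contrast removing E leaves 2 components; it is not a cut vertex. No other vertex is a cut vertex either.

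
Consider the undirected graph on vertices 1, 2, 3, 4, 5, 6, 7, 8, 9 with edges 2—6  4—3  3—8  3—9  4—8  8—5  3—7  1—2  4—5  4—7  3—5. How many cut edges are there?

3

The edges on the cycle 4-3-8-5-4 are not bridges since each lies on that cycle.
But removing 1—2 disconnects 1 from 2; removing 3—9 disconnects 3 from 9; removing 6—2 disconnects 6 from 2 — these are bridges.
That makes 3 bridges.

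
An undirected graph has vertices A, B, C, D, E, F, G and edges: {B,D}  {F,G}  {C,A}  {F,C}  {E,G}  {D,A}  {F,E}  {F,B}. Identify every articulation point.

F

Removing F increases the component count from 1 to 2, so F is a cut vertex.
By contrast removing C leaves 1 component; it is not a cut vertex. No other vertex is a cut vertex either.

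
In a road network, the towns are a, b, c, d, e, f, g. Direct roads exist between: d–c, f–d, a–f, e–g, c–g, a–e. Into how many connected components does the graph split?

2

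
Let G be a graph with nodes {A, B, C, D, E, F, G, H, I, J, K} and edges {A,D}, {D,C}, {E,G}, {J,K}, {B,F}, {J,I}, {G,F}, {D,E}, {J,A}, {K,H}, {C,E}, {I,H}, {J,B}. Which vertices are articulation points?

J

Removing J increases the component count from 1 to 2, so J is a cut vertex.
By contrast removing K leaves 1 component; it is not a cut vertex. No other vertex is a cut vertex either.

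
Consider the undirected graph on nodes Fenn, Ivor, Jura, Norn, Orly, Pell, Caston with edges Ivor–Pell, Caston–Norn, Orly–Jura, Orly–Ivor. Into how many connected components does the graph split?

3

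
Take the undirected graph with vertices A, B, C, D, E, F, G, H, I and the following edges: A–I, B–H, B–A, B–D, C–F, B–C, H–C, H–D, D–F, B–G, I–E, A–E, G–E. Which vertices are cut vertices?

B

Removing B increases the component count from 1 to 2, so B is a cut vertex.
By contrast removing F leaves 1 component; it is not a cut vertex. No other vertex is a cut vertex either.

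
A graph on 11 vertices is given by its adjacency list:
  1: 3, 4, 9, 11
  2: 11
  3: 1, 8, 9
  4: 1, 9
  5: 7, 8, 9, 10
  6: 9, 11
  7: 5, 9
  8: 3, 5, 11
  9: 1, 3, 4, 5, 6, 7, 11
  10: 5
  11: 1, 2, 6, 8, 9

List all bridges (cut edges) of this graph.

10-5, 11-2

The edges on the cycle 9-4-1-9 are not bridges since each lies on that cycle.
But removing 2-11 disconnects 2 from 11; removing 5-10 disconnects 5 from 10 — these are bridges.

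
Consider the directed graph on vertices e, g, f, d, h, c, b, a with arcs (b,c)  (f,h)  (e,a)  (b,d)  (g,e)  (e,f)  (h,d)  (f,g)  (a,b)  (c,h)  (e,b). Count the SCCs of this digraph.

6

{e, f, g} are all mutually reachable — one SCC of size 3.
{h} is an SCC by itself.
{d} is an SCC by itself.
{b} is an SCC by itself.
{c} is an SCC by itself.
(and 1 more singleton SCC)
That gives 6 strongly connected components.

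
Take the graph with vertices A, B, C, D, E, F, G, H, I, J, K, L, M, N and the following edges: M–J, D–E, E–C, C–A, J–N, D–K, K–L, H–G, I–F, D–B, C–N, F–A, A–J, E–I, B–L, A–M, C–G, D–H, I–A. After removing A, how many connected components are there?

1

With A gone, the remaining components are: {B, C, D, E, F, G, H, I, J, K, L, M, N}.
That is 1 component.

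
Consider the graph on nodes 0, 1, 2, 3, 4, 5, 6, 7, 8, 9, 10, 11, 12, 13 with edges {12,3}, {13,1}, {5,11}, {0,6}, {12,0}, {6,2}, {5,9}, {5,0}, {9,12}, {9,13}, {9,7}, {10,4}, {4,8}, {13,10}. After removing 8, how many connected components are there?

1

With 8 gone, the remaining components are: {0, 1, 2, 3, 4, 5, 6, 7, 9, 10, 11, 12, 13}.
That is 1 component.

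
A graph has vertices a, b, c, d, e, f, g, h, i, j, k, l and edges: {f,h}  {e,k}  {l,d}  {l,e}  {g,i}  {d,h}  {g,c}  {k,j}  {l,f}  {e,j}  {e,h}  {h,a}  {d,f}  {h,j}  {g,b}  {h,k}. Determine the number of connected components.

Starting from b we can reach b, c, g, i. That is one component of size 4.
Starting from a we can reach a, d, e, f, h, j, k, l. That is one component of size 8.
Total: 2 components.

2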